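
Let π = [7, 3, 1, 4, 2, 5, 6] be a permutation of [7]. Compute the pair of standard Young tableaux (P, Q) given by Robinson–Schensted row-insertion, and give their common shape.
P = [1, 2, 5, 6] / [3, 4] / [7];  Q = [1, 4, 6, 7] / [2, 5] / [3];  common shape = (4, 2, 1)

Row-insert the values π_1, π_2, … into P one at a time, bumping the leftmost entry strictly greater than the inserted value down to the next row. The recording tableau Q records, in position (i, j), the step at which that cell was added to P.
  Insert 7 (step 1): P = [7];  Q = [1]
  Insert 3 (step 2): P = [3] / [7];  Q = [1] / [2]
  Insert 1 (step 3): P = [1] / [3] / [7];  Q = [1] / [2] / [3]
  Insert 4 (step 4): P = [1, 4] / [3] / [7];  Q = [1, 4] / [2] / [3]
  Insert 2 (step 5): P = [1, 2] / [3, 4] / [7];  Q = [1, 4] / [2, 5] / [3]
  Insert 5 (step 6): P = [1, 2, 5] / [3, 4] / [7];  Q = [1, 4, 6] / [2, 5] / [3]
  Insert 6 (step 7): P = [1, 2, 5, 6] / [3, 4] / [7];  Q = [1, 4, 6, 7] / [2, 5] / [3]
Final shape: (4, 2, 1).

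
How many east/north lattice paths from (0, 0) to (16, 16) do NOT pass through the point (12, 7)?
Number of paths = 565052970

Total paths from (0, 0) to (16, 16): C(32, 16) = 601080390. Paths through (12, 7): (paths (0, 0) → (12, 7)) × (paths (12, 7) → (16, 16)) = C(19, 12) · C(13, 4) = 50388 · 715 = 36027420. Avoidance count = 601080390 − 36027420 = 565052970.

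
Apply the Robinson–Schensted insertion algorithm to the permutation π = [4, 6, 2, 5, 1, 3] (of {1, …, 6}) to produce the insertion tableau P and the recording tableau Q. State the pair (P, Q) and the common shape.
P = [1, 3] / [2, 5] / [4, 6];  Q = [1, 2] / [3, 4] / [5, 6];  common shape = (2, 2, 2)

Row-insert the values π_1, π_2, … into P one at a time, bumping the leftmost entry strictly greater than the inserted value down to the next row. The recording tableau Q records, in position (i, j), the step at which that cell was added to P.
  Insert 4 (step 1): P = [4];  Q = [1]
  Insert 6 (step 2): P = [4, 6];  Q = [1, 2]
  Insert 2 (step 3): P = [2, 6] / [4];  Q = [1, 2] / [3]
  Insert 5 (step 4): P = [2, 5] / [4, 6];  Q = [1, 2] / [3, 4]
  Insert 1 (step 5): P = [1, 5] / [2, 6] / [4];  Q = [1, 2] / [3, 4] / [5]
  Insert 3 (step 6): P = [1, 3] / [2, 5] / [4, 6];  Q = [1, 2] / [3, 4] / [5, 6]
Final shape: (2, 2, 2).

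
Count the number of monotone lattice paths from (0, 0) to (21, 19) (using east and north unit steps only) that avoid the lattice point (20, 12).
Number of paths = 129476065680

Total paths from (0, 0) to (21, 19): C(40, 21) = 131282408400. Paths through (20, 12): (paths (0, 0) → (20, 12)) × (paths (20, 12) → (21, 19)) = C(32, 20) · C(8, 1) = 225792840 · 8 = 1806342720. Avoidance count = 131282408400 − 1806342720 = 129476065680.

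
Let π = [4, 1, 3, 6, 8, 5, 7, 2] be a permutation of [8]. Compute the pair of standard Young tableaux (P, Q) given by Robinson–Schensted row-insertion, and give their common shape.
P = [1, 2, 5, 7] / [3, 6, 8] / [4];  Q = [1, 3, 4, 5] / [2, 6, 7] / [8];  common shape = (4, 3, 1)

Row-insert the values π_1, π_2, … into P one at a time, bumping the leftmost entry strictly greater than the inserted value down to the next row. The recording tableau Q records, in position (i, j), the step at which that cell was added to P.
  Insert 4 (step 1): P = [4];  Q = [1]
  Insert 1 (step 2): P = [1] / [4];  Q = [1] / [2]
  Insert 3 (step 3): P = [1, 3] / [4];  Q = [1, 3] / [2]
  Insert 6 (step 4): P = [1, 3, 6] / [4];  Q = [1, 3, 4] / [2]
  Insert 8 (step 5): P = [1, 3, 6, 8] / [4];  Q = [1, 3, 4, 5] / [2]
  Insert 5 (step 6): P = [1, 3, 5, 8] / [4, 6];  Q = [1, 3, 4, 5] / [2, 6]
  Insert 7 (step 7): P = [1, 3, 5, 7] / [4, 6, 8];  Q = [1, 3, 4, 5] / [2, 6, 7]
  Insert 2 (step 8): P = [1, 2, 5, 7] / [3, 6, 8] / [4];  Q = [1, 3, 4, 5] / [2, 6, 7] / [8]
Final shape: (4, 3, 1).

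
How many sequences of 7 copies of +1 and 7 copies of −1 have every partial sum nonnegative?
C_7 = 429

These ballot sequences are counted by the Catalan number C_n = (1/(n + 1)) · C(2n, n). For n = 7: C_7 = (1/8) · C(14, 7) = 3432/8 = 429.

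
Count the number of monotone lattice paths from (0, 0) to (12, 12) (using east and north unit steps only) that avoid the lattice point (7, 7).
Number of paths = 1839292

Total paths from (0, 0) to (12, 12): C(24, 12) = 2704156. Paths through (7, 7): (paths (0, 0) → (7, 7)) × (paths (7, 7) → (12, 12)) = C(14, 7) · C(10, 5) = 3432 · 252 = 864864. Avoidance count = 2704156 − 864864 = 1839292.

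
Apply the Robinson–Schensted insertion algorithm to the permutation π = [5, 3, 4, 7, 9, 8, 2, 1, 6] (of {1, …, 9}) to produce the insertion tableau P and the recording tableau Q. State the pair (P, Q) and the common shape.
P = [1, 4, 6, 8] / [2, 7] / [3, 9] / [5];  Q = [1, 3, 4, 5] / [2, 6] / [7, 9] / [8];  common shape = (4, 2, 2, 1)

Row-insert the values π_1, π_2, … into P one at a time, bumping the leftmost entry strictly greater than the inserted value down to the next row. The recording tableau Q records, in position (i, j), the step at which that cell was added to P.
  Insert 5 (step 1): P = [5];  Q = [1]
  Insert 3 (step 2): P = [3] / [5];  Q = [1] / [2]
  Insert 4 (step 3): P = [3, 4] / [5];  Q = [1, 3] / [2]
  Insert 7 (step 4): P = [3, 4, 7] / [5];  Q = [1, 3, 4] / [2]
  Insert 9 (step 5): P = [3, 4, 7, 9] / [5];  Q = [1, 3, 4, 5] / [2]
  Insert 8 (step 6): P = [3, 4, 7, 8] / [5, 9];  Q = [1, 3, 4, 5] / [2, 6]
  Insert 2 (step 7): P = [2, 4, 7, 8] / [3, 9] / [5];  Q = [1, 3, 4, 5] / [2, 6] / [7]
  Insert 1 (step 8): P = [1, 4, 7, 8] / [2, 9] / [3] / [5];  Q = [1, 3, 4, 5] / [2, 6] / [7] / [8]
  Insert 6 (step 9): P = [1, 4, 6, 8] / [2, 7] / [3, 9] / [5];  Q = [1, 3, 4, 5] / [2, 6] / [7, 9] / [8]
Final shape: (4, 2, 2, 1).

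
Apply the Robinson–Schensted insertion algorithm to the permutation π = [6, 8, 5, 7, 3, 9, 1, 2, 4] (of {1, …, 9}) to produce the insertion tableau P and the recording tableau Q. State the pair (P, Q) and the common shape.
P = [1, 2, 4] / [3, 7, 9] / [5, 8] / [6];  Q = [1, 2, 6] / [3, 4, 9] / [5, 8] / [7];  common shape = (3, 3, 2, 1)

Row-insert the values π_1, π_2, … into P one at a time, bumping the leftmost entry strictly greater than the inserted value down to the next row. The recording tableau Q records, in position (i, j), the step at which that cell was added to P.
  Insert 6 (step 1): P = [6];  Q = [1]
  Insert 8 (step 2): P = [6, 8];  Q = [1, 2]
  Insert 5 (step 3): P = [5, 8] / [6];  Q = [1, 2] / [3]
  Insert 7 (step 4): P = [5, 7] / [6, 8];  Q = [1, 2] / [3, 4]
  Insert 3 (step 5): P = [3, 7] / [5, 8] / [6];  Q = [1, 2] / [3, 4] / [5]
  Insert 9 (step 6): P = [3, 7, 9] / [5, 8] / [6];  Q = [1, 2, 6] / [3, 4] / [5]
  Insert 1 (step 7): P = [1, 7, 9] / [3, 8] / [5] / [6];  Q = [1, 2, 6] / [3, 4] / [5] / [7]
  Insert 2 (step 8): P = [1, 2, 9] / [3, 7] / [5, 8] / [6];  Q = [1, 2, 6] / [3, 4] / [5, 8] / [7]
  Insert 4 (step 9): P = [1, 2, 4] / [3, 7, 9] / [5, 8] / [6];  Q = [1, 2, 6] / [3, 4, 9] / [5, 8] / [7]
Final shape: (3, 3, 2, 1).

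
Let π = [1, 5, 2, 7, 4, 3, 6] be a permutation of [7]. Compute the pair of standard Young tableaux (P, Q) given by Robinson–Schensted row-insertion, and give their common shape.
P = [1, 2, 3, 6] / [4, 7] / [5];  Q = [1, 2, 4, 7] / [3, 5] / [6];  common shape = (4, 2, 1)

Row-insert the values π_1, π_2, … into P one at a time, bumping the leftmost entry strictly greater than the inserted value down to the next row. The recording tableau Q records, in position (i, j), the step at which that cell was added to P.
  Insert 1 (step 1): P = [1];  Q = [1]
  Insert 5 (step 2): P = [1, 5];  Q = [1, 2]
  Insert 2 (step 3): P = [1, 2] / [5];  Q = [1, 2] / [3]
  Insert 7 (step 4): P = [1, 2, 7] / [5];  Q = [1, 2, 4] / [3]
  Insert 4 (step 5): P = [1, 2, 4] / [5, 7];  Q = [1, 2, 4] / [3, 5]
  Insert 3 (step 6): P = [1, 2, 3] / [4, 7] / [5];  Q = [1, 2, 4] / [3, 5] / [6]
  Insert 6 (step 7): P = [1, 2, 3, 6] / [4, 7] / [5];  Q = [1, 2, 4, 7] / [3, 5] / [6]
Final shape: (4, 2, 1).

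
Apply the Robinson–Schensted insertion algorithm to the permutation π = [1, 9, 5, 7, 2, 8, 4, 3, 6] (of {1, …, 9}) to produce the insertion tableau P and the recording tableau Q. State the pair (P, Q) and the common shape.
P = [1, 2, 3, 6] / [4, 7, 8] / [5] / [9];  Q = [1, 2, 4, 6] / [3, 7, 9] / [5] / [8];  common shape = (4, 3, 1, 1)

Row-insert the values π_1, π_2, … into P one at a time, bumping the leftmost entry strictly greater than the inserted value down to the next row. The recording tableau Q records, in position (i, j), the step at which that cell was added to P.
  Insert 1 (step 1): P = [1];  Q = [1]
  Insert 9 (step 2): P = [1, 9];  Q = [1, 2]
  Insert 5 (step 3): P = [1, 5] / [9];  Q = [1, 2] / [3]
  Insert 7 (step 4): P = [1, 5, 7] / [9];  Q = [1, 2, 4] / [3]
  Insert 2 (step 5): P = [1, 2, 7] / [5] / [9];  Q = [1, 2, 4] / [3] / [5]
  Insert 8 (step 6): P = [1, 2, 7, 8] / [5] / [9];  Q = [1, 2, 4, 6] / [3] / [5]
  Insert 4 (step 7): P = [1, 2, 4, 8] / [5, 7] / [9];  Q = [1, 2, 4, 6] / [3, 7] / [5]
  Insert 3 (step 8): P = [1, 2, 3, 8] / [4, 7] / [5] / [9];  Q = [1, 2, 4, 6] / [3, 7] / [5] / [8]
  Insert 6 (step 9): P = [1, 2, 3, 6] / [4, 7, 8] / [5] / [9];  Q = [1, 2, 4, 6] / [3, 7, 9] / [5] / [8]
Final shape: (4, 3, 1, 1).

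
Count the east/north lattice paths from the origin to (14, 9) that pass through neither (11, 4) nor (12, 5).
Number of paths = 688880

Inclusion–exclusion. Total paths: C(23, 14) = 817190. Through P₁: C(15, 11)·C(8, 3) = 76440. Through P₂: C(17, 12)·C(6, 2) = 92820. Since P₁ is strictly southwest of P₂, a monotone path through both must visit P₁ then P₂; paths through both = C(15, 11)·C(2, 1)·C(6, 2) = 40950. Avoid both = 817190 − 76440 − 92820 + 40950 = 688880.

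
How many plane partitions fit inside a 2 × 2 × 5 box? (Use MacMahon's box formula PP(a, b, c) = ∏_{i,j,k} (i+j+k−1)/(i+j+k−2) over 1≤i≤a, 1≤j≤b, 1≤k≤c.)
PP(2, 2, 5) = 196

Evaluate the triple product over i = 1..2, j = 1..2, k = 1..5. The factors are (2/1) · (3/2) · (4/3) · (5/4) · (6/5) · (3/2) · (4/3) · (5/4) · … (20 factors total). The numerators and denominators telescope so the product is an integer; carrying out the multiplication exactly gives PP(2, 2, 5) = 196.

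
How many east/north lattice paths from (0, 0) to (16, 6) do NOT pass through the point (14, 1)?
Number of paths = 74298

Total paths from (0, 0) to (16, 6): C(22, 16) = 74613. Paths through (14, 1): (paths (0, 0) → (14, 1)) × (paths (14, 1) → (16, 6)) = C(15, 14) · C(7, 2) = 15 · 21 = 315. Avoidance count = 74613 − 315 = 74298.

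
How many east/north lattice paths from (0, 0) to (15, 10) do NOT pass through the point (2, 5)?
Number of paths = 3088832

Total paths from (0, 0) to (15, 10): C(25, 15) = 3268760. Paths through (2, 5): (paths (0, 0) → (2, 5)) × (paths (2, 5) → (15, 10)) = C(7, 2) · C(18, 13) = 21 · 8568 = 179928. Avoidance count = 3268760 − 179928 = 3088832.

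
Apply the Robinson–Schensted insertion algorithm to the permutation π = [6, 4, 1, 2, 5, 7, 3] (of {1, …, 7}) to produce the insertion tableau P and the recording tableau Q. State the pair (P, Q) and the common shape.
P = [1, 2, 3, 7] / [4, 5] / [6];  Q = [1, 4, 5, 6] / [2, 7] / [3];  common shape = (4, 2, 1)

Row-insert the values π_1, π_2, … into P one at a time, bumping the leftmost entry strictly greater than the inserted value down to the next row. The recording tableau Q records, in position (i, j), the step at which that cell was added to P.
  Insert 6 (step 1): P = [6];  Q = [1]
  Insert 4 (step 2): P = [4] / [6];  Q = [1] / [2]
  Insert 1 (step 3): P = [1] / [4] / [6];  Q = [1] / [2] / [3]
  Insert 2 (step 4): P = [1, 2] / [4] / [6];  Q = [1, 4] / [2] / [3]
  Insert 5 (step 5): P = [1, 2, 5] / [4] / [6];  Q = [1, 4, 5] / [2] / [3]
  Insert 7 (step 6): P = [1, 2, 5, 7] / [4] / [6];  Q = [1, 4, 5, 6] / [2] / [3]
  Insert 3 (step 7): P = [1, 2, 3, 7] / [4, 5] / [6];  Q = [1, 4, 5, 6] / [2, 7] / [3]
Final shape: (4, 2, 1).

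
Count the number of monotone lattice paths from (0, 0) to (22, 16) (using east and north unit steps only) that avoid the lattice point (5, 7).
Number of paths = 19765330830

Total paths from (0, 0) to (22, 16): C(38, 22) = 22239974430. Paths through (5, 7): (paths (0, 0) → (5, 7)) × (paths (5, 7) → (22, 16)) = C(12, 5) · C(26, 17) = 792 · 3124550 = 2474643600. Avoidance count = 22239974430 − 2474643600 = 19765330830.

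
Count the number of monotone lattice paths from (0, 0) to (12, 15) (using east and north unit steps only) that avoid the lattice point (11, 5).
Number of paths = 17335812

Total paths from (0, 0) to (12, 15): C(27, 12) = 17383860. Paths through (11, 5): (paths (0, 0) → (11, 5)) × (paths (11, 5) → (12, 15)) = C(16, 11) · C(11, 1) = 4368 · 11 = 48048. Avoidance count = 17383860 − 48048 = 17335812.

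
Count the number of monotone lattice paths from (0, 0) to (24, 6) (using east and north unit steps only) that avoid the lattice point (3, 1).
Number of paths = 330655

Total paths from (0, 0) to (24, 6): C(30, 24) = 593775. Paths through (3, 1): (paths (0, 0) → (3, 1)) × (paths (3, 1) → (24, 6)) = C(4, 3) · C(26, 21) = 4 · 65780 = 263120. Avoidance count = 593775 − 263120 = 330655.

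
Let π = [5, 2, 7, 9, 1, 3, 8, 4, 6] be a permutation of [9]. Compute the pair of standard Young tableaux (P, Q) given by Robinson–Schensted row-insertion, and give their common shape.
P = [1, 3, 4, 6] / [2, 7, 8] / [5, 9];  Q = [1, 3, 4, 9] / [2, 6, 7] / [5, 8];  common shape = (4, 3, 2)

Row-insert the values π_1, π_2, … into P one at a time, bumping the leftmost entry strictly greater than the inserted value down to the next row. The recording tableau Q records, in position (i, j), the step at which that cell was added to P.
  Insert 5 (step 1): P = [5];  Q = [1]
  Insert 2 (step 2): P = [2] / [5];  Q = [1] / [2]
  Insert 7 (step 3): P = [2, 7] / [5];  Q = [1, 3] / [2]
  Insert 9 (step 4): P = [2, 7, 9] / [5];  Q = [1, 3, 4] / [2]
  Insert 1 (step 5): P = [1, 7, 9] / [2] / [5];  Q = [1, 3, 4] / [2] / [5]
  Insert 3 (step 6): P = [1, 3, 9] / [2, 7] / [5];  Q = [1, 3, 4] / [2, 6] / [5]
  Insert 8 (step 7): P = [1, 3, 8] / [2, 7, 9] / [5];  Q = [1, 3, 4] / [2, 6, 7] / [5]
  Insert 4 (step 8): P = [1, 3, 4] / [2, 7, 8] / [5, 9];  Q = [1, 3, 4] / [2, 6, 7] / [5, 8]
  Insert 6 (step 9): P = [1, 3, 4, 6] / [2, 7, 8] / [5, 9];  Q = [1, 3, 4, 9] / [2, 6, 7] / [5, 8]
Final shape: (4, 3, 2).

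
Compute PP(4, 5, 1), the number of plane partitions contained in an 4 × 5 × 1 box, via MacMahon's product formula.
PP(4, 5, 1) = 126

Evaluate the triple product over i = 1..4, j = 1..5, k = 1..1. The factors are (2/1) · (3/2) · (4/3) · (5/4) · (6/5) · (3/2) · (4/3) · (5/4) · … (20 factors total). The numerators and denominators telescope so the product is an integer; carrying out the multiplication exactly gives PP(4, 5, 1) = 126.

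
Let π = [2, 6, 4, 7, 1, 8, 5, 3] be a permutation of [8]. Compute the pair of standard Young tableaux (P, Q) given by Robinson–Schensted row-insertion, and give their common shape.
P = [1, 3, 5, 8] / [2, 4] / [6, 7];  Q = [1, 2, 4, 6] / [3, 7] / [5, 8];  common shape = (4, 2, 2)

Row-insert the values π_1, π_2, … into P one at a time, bumping the leftmost entry strictly greater than the inserted value down to the next row. The recording tableau Q records, in position (i, j), the step at which that cell was added to P.
  Insert 2 (step 1): P = [2];  Q = [1]
  Insert 6 (step 2): P = [2, 6];  Q = [1, 2]
  Insert 4 (step 3): P = [2, 4] / [6];  Q = [1, 2] / [3]
  Insert 7 (step 4): P = [2, 4, 7] / [6];  Q = [1, 2, 4] / [3]
  Insert 1 (step 5): P = [1, 4, 7] / [2] / [6];  Q = [1, 2, 4] / [3] / [5]
  Insert 8 (step 6): P = [1, 4, 7, 8] / [2] / [6];  Q = [1, 2, 4, 6] / [3] / [5]
  Insert 5 (step 7): P = [1, 4, 5, 8] / [2, 7] / [6];  Q = [1, 2, 4, 6] / [3, 7] / [5]
  Insert 3 (step 8): P = [1, 3, 5, 8] / [2, 4] / [6, 7];  Q = [1, 2, 4, 6] / [3, 7] / [5, 8]
Final shape: (4, 2, 2).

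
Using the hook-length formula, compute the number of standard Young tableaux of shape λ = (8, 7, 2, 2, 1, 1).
# SYT of shape (8, 7, 2, 2, 1, 1) = 184606128

Hook-length formula: f^λ = n! / Π hook(c), product over all cells c of the Young diagram. For λ = (8, 7, 2, 2, 1, 1), n = 21 boxes. Hook lengths by row (left-to-right, top-to-bottom): [13, 10, 7, 6, 5, 4, 3, 1]; [11, 8, 5, 4, 3, 2, 1]; [5, 2]; [4, 1]; [2]; [1]. Product of hooks = 276756480000. So f^λ = 21! / 276756480000 = 51090942171709440000 / 276756480000 = 184606128.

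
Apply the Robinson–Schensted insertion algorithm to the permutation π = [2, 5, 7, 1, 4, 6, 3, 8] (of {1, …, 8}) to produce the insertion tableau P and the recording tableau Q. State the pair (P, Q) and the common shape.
P = [1, 3, 6, 8] / [2, 4, 7] / [5];  Q = [1, 2, 3, 8] / [4, 5, 6] / [7];  common shape = (4, 3, 1)

Row-insert the values π_1, π_2, … into P one at a time, bumping the leftmost entry strictly greater than the inserted value down to the next row. The recording tableau Q records, in position (i, j), the step at which that cell was added to P.
  Insert 2 (step 1): P = [2];  Q = [1]
  Insert 5 (step 2): P = [2, 5];  Q = [1, 2]
  Insert 7 (step 3): P = [2, 5, 7];  Q = [1, 2, 3]
  Insert 1 (step 4): P = [1, 5, 7] / [2];  Q = [1, 2, 3] / [4]
  Insert 4 (step 5): P = [1, 4, 7] / [2, 5];  Q = [1, 2, 3] / [4, 5]
  Insert 6 (step 6): P = [1, 4, 6] / [2, 5, 7];  Q = [1, 2, 3] / [4, 5, 6]
  Insert 3 (step 7): P = [1, 3, 6] / [2, 4, 7] / [5];  Q = [1, 2, 3] / [4, 5, 6] / [7]
  Insert 8 (step 8): P = [1, 3, 6, 8] / [2, 4, 7] / [5];  Q = [1, 2, 3, 8] / [4, 5, 6] / [7]
Final shape: (4, 3, 1).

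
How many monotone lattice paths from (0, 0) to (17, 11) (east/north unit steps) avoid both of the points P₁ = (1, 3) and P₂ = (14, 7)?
Number of paths = 14795696

Inclusion–exclusion. Total paths: C(28, 17) = 21474180. Through P₁: C(4, 1)·C(24, 16) = 2941884. Through P₂: C(21, 14)·C(7, 3) = 4069800. Since P₁ is strictly southwest of P₂, a monotone path through both must visit P₁ then P₂; paths through both = C(4, 1)·C(17, 13)·C(7, 3) = 333200. Avoid both = 21474180 − 2941884 − 4069800 + 333200 = 14795696.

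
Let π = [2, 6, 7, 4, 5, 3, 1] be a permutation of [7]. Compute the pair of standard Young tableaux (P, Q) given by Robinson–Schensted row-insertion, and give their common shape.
P = [1, 3, 5] / [2, 7] / [4] / [6];  Q = [1, 2, 3] / [4, 5] / [6] / [7];  common shape = (3, 2, 1, 1)

Row-insert the values π_1, π_2, … into P one at a time, bumping the leftmost entry strictly greater than the inserted value down to the next row. The recording tableau Q records, in position (i, j), the step at which that cell was added to P.
  Insert 2 (step 1): P = [2];  Q = [1]
  Insert 6 (step 2): P = [2, 6];  Q = [1, 2]
  Insert 7 (step 3): P = [2, 6, 7];  Q = [1, 2, 3]
  Insert 4 (step 4): P = [2, 4, 7] / [6];  Q = [1, 2, 3] / [4]
  Insert 5 (step 5): P = [2, 4, 5] / [6, 7];  Q = [1, 2, 3] / [4, 5]
  Insert 3 (step 6): P = [2, 3, 5] / [4, 7] / [6];  Q = [1, 2, 3] / [4, 5] / [6]
  Insert 1 (step 7): P = [1, 3, 5] / [2, 7] / [4] / [6];  Q = [1, 2, 3] / [4, 5] / [6] / [7]
Final shape: (3, 2, 1, 1).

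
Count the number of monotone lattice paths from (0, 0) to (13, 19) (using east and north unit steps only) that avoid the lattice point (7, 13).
Number of paths = 275745120

Total paths from (0, 0) to (13, 19): C(32, 13) = 347373600. Paths through (7, 13): (paths (0, 0) → (7, 13)) × (paths (7, 13) → (13, 19)) = C(20, 7) · C(12, 6) = 77520 · 924 = 71628480. Avoidance count = 347373600 − 71628480 = 275745120.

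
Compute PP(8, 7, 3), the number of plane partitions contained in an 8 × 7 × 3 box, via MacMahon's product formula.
PP(8, 7, 3) = 4971151900

Evaluate the triple product over i = 1..8, j = 1..7, k = 1..3. The factors are (2/1) · (3/2) · (4/3) · (3/2) · (4/3) · (5/4) · (4/3) · (5/4) · … (168 factors total). The numerators and denominators telescope so the product is an integer; carrying out the multiplication exactly gives PP(8, 7, 3) = 4971151900.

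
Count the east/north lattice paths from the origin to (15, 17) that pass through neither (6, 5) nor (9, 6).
Number of paths = 390856028

Inclusion–exclusion. Total paths: C(32, 15) = 565722720. Through P₁: C(11, 6)·C(21, 9) = 135795660. Through P₂: C(15, 9)·C(17, 6) = 61941880. Since P₁ is strictly southwest of P₂, a monotone path through both must visit P₁ then P₂; paths through both = C(11, 6)·C(4, 3)·C(17, 6) = 22870848. Avoid both = 565722720 − 135795660 − 61941880 + 22870848 = 390856028.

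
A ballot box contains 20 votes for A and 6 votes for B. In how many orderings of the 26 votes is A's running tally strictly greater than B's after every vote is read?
Strict-lead orderings = 123970

Total orderings of the 26 votes with 20 for A: C(26, 20) = 230230. By the Bertrand ballot formula (Cycle Lemma / reflection principle), the number of orderings in which A is strictly ahead of B throughout is (p − q)/(p + q) · C(p + q, p) = (20 − 6)/(20 + 6) · 230230 = 123970.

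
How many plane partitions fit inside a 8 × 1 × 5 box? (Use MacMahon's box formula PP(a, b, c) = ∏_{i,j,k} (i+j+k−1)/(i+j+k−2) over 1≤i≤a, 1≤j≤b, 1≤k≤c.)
PP(8, 1, 5) = 1287

Evaluate the triple product over i = 1..8, j = 1..1, k = 1..5. The factors are (2/1) · (3/2) · (4/3) · (5/4) · (6/5) · (3/2) · (4/3) · (5/4) · … (40 factors total). The numerators and denominators telescope so the product is an integer; carrying out the multiplication exactly gives PP(8, 1, 5) = 1287.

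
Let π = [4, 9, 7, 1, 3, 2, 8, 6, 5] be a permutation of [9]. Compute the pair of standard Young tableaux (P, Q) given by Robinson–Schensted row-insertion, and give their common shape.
P = [1, 2, 5] / [3, 6, 8] / [4, 7] / [9];  Q = [1, 2, 7] / [3, 5, 8] / [4, 9] / [6];  common shape = (3, 3, 2, 1)

Row-insert the values π_1, π_2, … into P one at a time, bumping the leftmost entry strictly greater than the inserted value down to the next row. The recording tableau Q records, in position (i, j), the step at which that cell was added to P.
  Insert 4 (step 1): P = [4];  Q = [1]
  Insert 9 (step 2): P = [4, 9];  Q = [1, 2]
  Insert 7 (step 3): P = [4, 7] / [9];  Q = [1, 2] / [3]
  Insert 1 (step 4): P = [1, 7] / [4] / [9];  Q = [1, 2] / [3] / [4]
  Insert 3 (step 5): P = [1, 3] / [4, 7] / [9];  Q = [1, 2] / [3, 5] / [4]
  Insert 2 (step 6): P = [1, 2] / [3, 7] / [4] / [9];  Q = [1, 2] / [3, 5] / [4] / [6]
  Insert 8 (step 7): P = [1, 2, 8] / [3, 7] / [4] / [9];  Q = [1, 2, 7] / [3, 5] / [4] / [6]
  Insert 6 (step 8): P = [1, 2, 6] / [3, 7, 8] / [4] / [9];  Q = [1, 2, 7] / [3, 5, 8] / [4] / [6]
  Insert 5 (step 9): P = [1, 2, 5] / [3, 6, 8] / [4, 7] / [9];  Q = [1, 2, 7] / [3, 5, 8] / [4, 9] / [6]
Final shape: (3, 3, 2, 1).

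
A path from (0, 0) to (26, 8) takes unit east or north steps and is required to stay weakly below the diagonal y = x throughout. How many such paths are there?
Number of paths = 12776588

By the reflection principle (André's argument), the number of monotone paths to (26, 8) with n ≤ m that never go above y = x is C(34, 26) − C(34, 27) = 18156204 − 5379616 = 12776588.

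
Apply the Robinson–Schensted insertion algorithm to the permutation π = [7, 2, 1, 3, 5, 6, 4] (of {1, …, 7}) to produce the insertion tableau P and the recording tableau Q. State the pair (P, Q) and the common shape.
P = [1, 3, 4, 6] / [2, 5] / [7];  Q = [1, 4, 5, 6] / [2, 7] / [3];  common shape = (4, 2, 1)

Row-insert the values π_1, π_2, … into P one at a time, bumping the leftmost entry strictly greater than the inserted value down to the next row. The recording tableau Q records, in position (i, j), the step at which that cell was added to P.
  Insert 7 (step 1): P = [7];  Q = [1]
  Insert 2 (step 2): P = [2] / [7];  Q = [1] / [2]
  Insert 1 (step 3): P = [1] / [2] / [7];  Q = [1] / [2] / [3]
  Insert 3 (step 4): P = [1, 3] / [2] / [7];  Q = [1, 4] / [2] / [3]
  Insert 5 (step 5): P = [1, 3, 5] / [2] / [7];  Q = [1, 4, 5] / [2] / [3]
  Insert 6 (step 6): P = [1, 3, 5, 6] / [2] / [7];  Q = [1, 4, 5, 6] / [2] / [3]
  Insert 4 (step 7): P = [1, 3, 4, 6] / [2, 5] / [7];  Q = [1, 4, 5, 6] / [2, 7] / [3]
Final shape: (4, 2, 1).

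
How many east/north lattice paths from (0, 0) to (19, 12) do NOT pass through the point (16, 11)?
Number of paths = 88968945

Total paths from (0, 0) to (19, 12): C(31, 19) = 141120525. Paths through (16, 11): (paths (0, 0) → (16, 11)) × (paths (16, 11) → (19, 12)) = C(27, 16) · C(4, 3) = 13037895 · 4 = 52151580. Avoidance count = 141120525 − 52151580 = 88968945.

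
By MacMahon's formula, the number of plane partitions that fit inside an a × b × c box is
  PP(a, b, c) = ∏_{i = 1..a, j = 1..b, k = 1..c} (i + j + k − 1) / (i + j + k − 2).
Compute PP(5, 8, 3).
PP(5, 8, 3) = 61408347

Evaluate the triple product over i = 1..5, j = 1..8, k = 1..3. The factors are (2/1) · (3/2) · (4/3) · (3/2) · (4/3) · (5/4) · (4/3) · (5/4) · … (120 factors total). The numerators and denominators telescope so the product is an integer; carrying out the multiplication exactly gives PP(5, 8, 3) = 61408347.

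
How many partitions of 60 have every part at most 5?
p(60, parts ≤ 5) = 7166

Use the recurrence p(n, m) = p(n, m−1) + p(n−m, m): either the largest part is < m (count p(n, m−1)) or the largest part is exactly m (remove one copy of m, count p(n−m, m)). With p(0, ·) = 1 this gives p(60, parts ≤ 5) = 7166. (By conjugating Young diagrams, this also counts partitions of 60 into at most 5 parts.)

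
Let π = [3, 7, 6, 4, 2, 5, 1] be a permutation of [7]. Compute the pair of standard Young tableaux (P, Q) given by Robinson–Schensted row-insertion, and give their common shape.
P = [1, 4, 5] / [2] / [3] / [6] / [7];  Q = [1, 2, 6] / [3] / [4] / [5] / [7];  common shape = (3, 1, 1, 1, 1)

Row-insert the values π_1, π_2, … into P one at a time, bumping the leftmost entry strictly greater than the inserted value down to the next row. The recording tableau Q records, in position (i, j), the step at which that cell was added to P.
  Insert 3 (step 1): P = [3];  Q = [1]
  Insert 7 (step 2): P = [3, 7];  Q = [1, 2]
  Insert 6 (step 3): P = [3, 6] / [7];  Q = [1, 2] / [3]
  Insert 4 (step 4): P = [3, 4] / [6] / [7];  Q = [1, 2] / [3] / [4]
  Insert 2 (step 5): P = [2, 4] / [3] / [6] / [7];  Q = [1, 2] / [3] / [4] / [5]
  Insert 5 (step 6): P = [2, 4, 5] / [3] / [6] / [7];  Q = [1, 2, 6] / [3] / [4] / [5]
  Insert 1 (step 7): P = [1, 4, 5] / [2] / [3] / [6] / [7];  Q = [1, 2, 6] / [3] / [4] / [5] / [7]
Final shape: (3, 1, 1, 1, 1).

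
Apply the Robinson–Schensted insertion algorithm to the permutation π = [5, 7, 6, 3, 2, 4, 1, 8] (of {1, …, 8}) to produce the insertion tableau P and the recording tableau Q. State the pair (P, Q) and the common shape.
P = [1, 4, 8] / [2, 6] / [3] / [5] / [7];  Q = [1, 2, 8] / [3, 6] / [4] / [5] / [7];  common shape = (3, 2, 1, 1, 1)

Row-insert the values π_1, π_2, … into P one at a time, bumping the leftmost entry strictly greater than the inserted value down to the next row. The recording tableau Q records, in position (i, j), the step at which that cell was added to P.
  Insert 5 (step 1): P = [5];  Q = [1]
  Insert 7 (step 2): P = [5, 7];  Q = [1, 2]
  Insert 6 (step 3): P = [5, 6] / [7];  Q = [1, 2] / [3]
  Insert 3 (step 4): P = [3, 6] / [5] / [7];  Q = [1, 2] / [3] / [4]
  Insert 2 (step 5): P = [2, 6] / [3] / [5] / [7];  Q = [1, 2] / [3] / [4] / [5]
  Insert 4 (step 6): P = [2, 4] / [3, 6] / [5] / [7];  Q = [1, 2] / [3, 6] / [4] / [5]
  Insert 1 (step 7): P = [1, 4] / [2, 6] / [3] / [5] / [7];  Q = [1, 2] / [3, 6] / [4] / [5] / [7]
  Insert 8 (step 8): P = [1, 4, 8] / [2, 6] / [3] / [5] / [7];  Q = [1, 2, 8] / [3, 6] / [4] / [5] / [7]
Final shape: (3, 2, 1, 1, 1).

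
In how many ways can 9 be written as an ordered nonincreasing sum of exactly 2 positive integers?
p(9, 2 parts) = 4

Partitions of n into exactly k parts ↔ partitions of n − k into at most k parts (subtract 1 from each part). For n = 9, k = 2, the partitions are: 8+1, 7+2, 6+3, 5+4. Count = 4.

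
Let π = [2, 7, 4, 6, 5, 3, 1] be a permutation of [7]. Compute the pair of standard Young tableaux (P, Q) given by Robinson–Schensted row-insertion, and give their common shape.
P = [1, 3, 5] / [2] / [4] / [6] / [7];  Q = [1, 2, 4] / [3] / [5] / [6] / [7];  common shape = (3, 1, 1, 1, 1)

Row-insert the values π_1, π_2, … into P one at a time, bumping the leftmost entry strictly greater than the inserted value down to the next row. The recording tableau Q records, in position (i, j), the step at which that cell was added to P.
  Insert 2 (step 1): P = [2];  Q = [1]
  Insert 7 (step 2): P = [2, 7];  Q = [1, 2]
  Insert 4 (step 3): P = [2, 4] / [7];  Q = [1, 2] / [3]
  Insert 6 (step 4): P = [2, 4, 6] / [7];  Q = [1, 2, 4] / [3]
  Insert 5 (step 5): P = [2, 4, 5] / [6] / [7];  Q = [1, 2, 4] / [3] / [5]
  Insert 3 (step 6): P = [2, 3, 5] / [4] / [6] / [7];  Q = [1, 2, 4] / [3] / [5] / [6]
  Insert 1 (step 7): P = [1, 3, 5] / [2] / [4] / [6] / [7];  Q = [1, 2, 4] / [3] / [5] / [6] / [7]
Final shape: (3, 1, 1, 1, 1).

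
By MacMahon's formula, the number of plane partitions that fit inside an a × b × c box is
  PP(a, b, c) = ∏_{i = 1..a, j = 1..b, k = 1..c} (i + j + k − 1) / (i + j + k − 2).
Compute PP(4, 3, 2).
PP(4, 3, 2) = 490

Evaluate the triple product over i = 1..4, j = 1..3, k = 1..2. The factors are (2/1) · (3/2) · (3/2) · (4/3) · (4/3) · (5/4) · (3/2) · (4/3) · … (24 factors total). The numerators and denominators telescope so the product is an integer; carrying out the multiplication exactly gives PP(4, 3, 2) = 490.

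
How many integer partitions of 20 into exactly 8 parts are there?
p(20, 8 parts) = 70

Partitions of n into exactly k parts are in bijection with partitions of n − k into at most k parts (subtract 1 from each part). So p(20, exactly 8) = p(12, parts ≤ 8). Computing via the recurrence p(m, j) = p(m, j−1) + p(m−j, j) gives 70.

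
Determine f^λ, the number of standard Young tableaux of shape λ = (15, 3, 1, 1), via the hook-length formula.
# SYT of shape (15, 3, 1, 1) = 67184

Hook-length formula: f^λ = n! / Π hook(c), product over all cells c of the Young diagram. For λ = (15, 3, 1, 1), n = 20 boxes. Hook lengths by row (left-to-right, top-to-bottom): [18, 15, 14, 12, 11, 10, 9, 8, 7, 6, 5, 4, 3, 2, 1]; [5, 2, 1]; [2]; [1]. Product of hooks = 36212520960000. So f^λ = 20! / 36212520960000 = 2432902008176640000 / 36212520960000 = 67184.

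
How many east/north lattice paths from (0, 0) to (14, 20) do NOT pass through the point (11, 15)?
Number of paths = 959310680

Total paths from (0, 0) to (14, 20): C(34, 14) = 1391975640. Paths through (11, 15): (paths (0, 0) → (11, 15)) × (paths (11, 15) → (14, 20)) = C(26, 11) · C(8, 3) = 7726160 · 56 = 432664960. Avoidance count = 1391975640 − 432664960 = 959310680.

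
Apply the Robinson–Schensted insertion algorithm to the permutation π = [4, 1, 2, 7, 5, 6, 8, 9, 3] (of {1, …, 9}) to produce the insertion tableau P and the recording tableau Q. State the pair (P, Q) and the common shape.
P = [1, 2, 3, 6, 8, 9] / [4, 5] / [7];  Q = [1, 3, 4, 6, 7, 8] / [2, 5] / [9];  common shape = (6, 2, 1)

Row-insert the values π_1, π_2, … into P one at a time, bumping the leftmost entry strictly greater than the inserted value down to the next row. The recording tableau Q records, in position (i, j), the step at which that cell was added to P.
  Insert 4 (step 1): P = [4];  Q = [1]
  Insert 1 (step 2): P = [1] / [4];  Q = [1] / [2]
  Insert 2 (step 3): P = [1, 2] / [4];  Q = [1, 3] / [2]
  Insert 7 (step 4): P = [1, 2, 7] / [4];  Q = [1, 3, 4] / [2]
  Insert 5 (step 5): P = [1, 2, 5] / [4, 7];  Q = [1, 3, 4] / [2, 5]
  Insert 6 (step 6): P = [1, 2, 5, 6] / [4, 7];  Q = [1, 3, 4, 6] / [2, 5]
  Insert 8 (step 7): P = [1, 2, 5, 6, 8] / [4, 7];  Q = [1, 3, 4, 6, 7] / [2, 5]
  Insert 9 (step 8): P = [1, 2, 5, 6, 8, 9] / [4, 7];  Q = [1, 3, 4, 6, 7, 8] / [2, 5]
  Insert 3 (step 9): P = [1, 2, 3, 6, 8, 9] / [4, 5] / [7];  Q = [1, 3, 4, 6, 7, 8] / [2, 5] / [9]
Final shape: (6, 2, 1).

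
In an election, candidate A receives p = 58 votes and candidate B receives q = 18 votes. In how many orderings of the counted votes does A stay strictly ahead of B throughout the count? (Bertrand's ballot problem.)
Strict-lead orderings = 65941543390318000

Total orderings of the 76 votes with 58 for A: C(76, 58) = 125288932441604200. By the Bertrand ballot formula (Cycle Lemma / reflection principle), the number of orderings in which A is strictly ahead of B throughout is (p − q)/(p + q) · C(p + q, p) = (58 − 18)/(58 + 18) · 125288932441604200 = 65941543390318000.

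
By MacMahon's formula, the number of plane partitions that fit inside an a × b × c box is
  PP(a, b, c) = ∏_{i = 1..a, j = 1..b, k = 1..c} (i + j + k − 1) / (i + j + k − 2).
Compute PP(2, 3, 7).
PP(2, 3, 7) = 4950

Evaluate the triple product over i = 1..2, j = 1..3, k = 1..7. The factors are (2/1) · (3/2) · (4/3) · (5/4) · (6/5) · (7/6) · (8/7) · (3/2) · … (42 factors total). The numerators and denominators telescope so the product is an integer; carrying out the multiplication exactly gives PP(2, 3, 7) = 4950.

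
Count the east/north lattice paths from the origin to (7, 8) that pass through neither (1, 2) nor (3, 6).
Number of paths = 3078

Inclusion–exclusion. Total paths: C(15, 7) = 6435. Through P₁: C(3, 1)·C(12, 6) = 2772. Through P₂: C(9, 3)·C(6, 4) = 1260. Since P₁ is strictly southwest of P₂, a monotone path through both must visit P₁ then P₂; paths through both = C(3, 1)·C(6, 2)·C(6, 4) = 675. Avoid both = 6435 − 2772 − 1260 + 675 = 3078.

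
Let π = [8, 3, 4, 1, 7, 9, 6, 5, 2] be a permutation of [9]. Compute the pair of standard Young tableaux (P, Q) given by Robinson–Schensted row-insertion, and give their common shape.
P = [1, 2, 5, 9] / [3, 4] / [6] / [7] / [8];  Q = [1, 3, 5, 6] / [2, 7] / [4] / [8] / [9];  common shape = (4, 2, 1, 1, 1)

Row-insert the values π_1, π_2, … into P one at a time, bumping the leftmost entry strictly greater than the inserted value down to the next row. The recording tableau Q records, in position (i, j), the step at which that cell was added to P.
  Insert 8 (step 1): P = [8];  Q = [1]
  Insert 3 (step 2): P = [3] / [8];  Q = [1] / [2]
  Insert 4 (step 3): P = [3, 4] / [8];  Q = [1, 3] / [2]
  Insert 1 (step 4): P = [1, 4] / [3] / [8];  Q = [1, 3] / [2] / [4]
  Insert 7 (step 5): P = [1, 4, 7] / [3] / [8];  Q = [1, 3, 5] / [2] / [4]
  Insert 9 (step 6): P = [1, 4, 7, 9] / [3] / [8];  Q = [1, 3, 5, 6] / [2] / [4]
  Insert 6 (step 7): P = [1, 4, 6, 9] / [3, 7] / [8];  Q = [1, 3, 5, 6] / [2, 7] / [4]
  Insert 5 (step 8): P = [1, 4, 5, 9] / [3, 6] / [7] / [8];  Q = [1, 3, 5, 6] / [2, 7] / [4] / [8]
  Insert 2 (step 9): P = [1, 2, 5, 9] / [3, 4] / [6] / [7] / [8];  Q = [1, 3, 5, 6] / [2, 7] / [4] / [8] / [9]
Final shape: (4, 2, 1, 1, 1).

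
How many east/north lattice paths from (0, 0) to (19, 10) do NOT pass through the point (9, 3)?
Number of paths = 15751450

Total paths from (0, 0) to (19, 10): C(29, 19) = 20030010. Paths through (9, 3): (paths (0, 0) → (9, 3)) × (paths (9, 3) → (19, 10)) = C(12, 9) · C(17, 10) = 220 · 19448 = 4278560. Avoidance count = 20030010 − 4278560 = 15751450.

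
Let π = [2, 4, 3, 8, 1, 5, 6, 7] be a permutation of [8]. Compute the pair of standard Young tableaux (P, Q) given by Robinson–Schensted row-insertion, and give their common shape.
P = [1, 3, 5, 6, 7] / [2, 8] / [4];  Q = [1, 2, 4, 7, 8] / [3, 6] / [5];  common shape = (5, 2, 1)

Row-insert the values π_1, π_2, … into P one at a time, bumping the leftmost entry strictly greater than the inserted value down to the next row. The recording tableau Q records, in position (i, j), the step at which that cell was added to P.
  Insert 2 (step 1): P = [2];  Q = [1]
  Insert 4 (step 2): P = [2, 4];  Q = [1, 2]
  Insert 3 (step 3): P = [2, 3] / [4];  Q = [1, 2] / [3]
  Insert 8 (step 4): P = [2, 3, 8] / [4];  Q = [1, 2, 4] / [3]
  Insert 1 (step 5): P = [1, 3, 8] / [2] / [4];  Q = [1, 2, 4] / [3] / [5]
  Insert 5 (step 6): P = [1, 3, 5] / [2, 8] / [4];  Q = [1, 2, 4] / [3, 6] / [5]
  Insert 6 (step 7): P = [1, 3, 5, 6] / [2, 8] / [4];  Q = [1, 2, 4, 7] / [3, 6] / [5]
  Insert 7 (step 8): P = [1, 3, 5, 6, 7] / [2, 8] / [4];  Q = [1, 2, 4, 7, 8] / [3, 6] / [5]
Final shape: (5, 2, 1).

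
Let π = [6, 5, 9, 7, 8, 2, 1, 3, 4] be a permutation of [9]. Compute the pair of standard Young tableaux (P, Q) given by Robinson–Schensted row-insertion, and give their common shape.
P = [1, 3, 4] / [2, 7, 8] / [5, 9] / [6];  Q = [1, 3, 5] / [2, 4, 9] / [6, 8] / [7];  common shape = (3, 3, 2, 1)

Row-insert the values π_1, π_2, … into P one at a time, bumping the leftmost entry strictly greater than the inserted value down to the next row. The recording tableau Q records, in position (i, j), the step at which that cell was added to P.
  Insert 6 (step 1): P = [6];  Q = [1]
  Insert 5 (step 2): P = [5] / [6];  Q = [1] / [2]
  Insert 9 (step 3): P = [5, 9] / [6];  Q = [1, 3] / [2]
  Insert 7 (step 4): P = [5, 7] / [6, 9];  Q = [1, 3] / [2, 4]
  Insert 8 (step 5): P = [5, 7, 8] / [6, 9];  Q = [1, 3, 5] / [2, 4]
  Insert 2 (step 6): P = [2, 7, 8] / [5, 9] / [6];  Q = [1, 3, 5] / [2, 4] / [6]
  Insert 1 (step 7): P = [1, 7, 8] / [2, 9] / [5] / [6];  Q = [1, 3, 5] / [2, 4] / [6] / [7]
  Insert 3 (step 8): P = [1, 3, 8] / [2, 7] / [5, 9] / [6];  Q = [1, 3, 5] / [2, 4] / [6, 8] / [7]
  Insert 4 (step 9): P = [1, 3, 4] / [2, 7, 8] / [5, 9] / [6];  Q = [1, 3, 5] / [2, 4, 9] / [6, 8] / [7]
Final shape: (3, 3, 2, 1).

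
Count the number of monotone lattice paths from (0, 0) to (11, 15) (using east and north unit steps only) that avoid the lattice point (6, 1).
Number of paths = 7644764

Total paths from (0, 0) to (11, 15): C(26, 11) = 7726160. Paths through (6, 1): (paths (0, 0) → (6, 1)) × (paths (6, 1) → (11, 15)) = C(7, 6) · C(19, 5) = 7 · 11628 = 81396. Avoidance count = 7726160 − 81396 = 7644764.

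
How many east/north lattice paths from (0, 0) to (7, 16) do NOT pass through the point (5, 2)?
Number of paths = 242637

Total paths from (0, 0) to (7, 16): C(23, 7) = 245157. Paths through (5, 2): (paths (0, 0) → (5, 2)) × (paths (5, 2) → (7, 16)) = C(7, 5) · C(16, 2) = 21 · 120 = 2520. Avoidance count = 245157 − 2520 = 242637.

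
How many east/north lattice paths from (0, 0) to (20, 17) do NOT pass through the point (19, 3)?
Number of paths = 15905345610

Total paths from (0, 0) to (20, 17): C(37, 20) = 15905368710. Paths through (19, 3): (paths (0, 0) → (19, 3)) × (paths (19, 3) → (20, 17)) = C(22, 19) · C(15, 1) = 1540 · 15 = 23100. Avoidance count = 15905368710 − 23100 = 15905345610.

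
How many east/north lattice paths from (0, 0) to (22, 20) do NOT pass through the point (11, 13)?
Number of paths = 434354320764

Total paths from (0, 0) to (22, 20): C(42, 22) = 513791607420. Paths through (11, 13): (paths (0, 0) → (11, 13)) × (paths (11, 13) → (22, 20)) = C(24, 11) · C(18, 11) = 2496144 · 31824 = 79437286656. Avoidance count = 513791607420 − 79437286656 = 434354320764.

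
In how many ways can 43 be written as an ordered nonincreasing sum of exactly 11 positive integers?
p(43, 11 parts) = 5708

Partitions of n into exactly k parts are in bijection with partitions of n − k into at most k parts (subtract 1 from each part). So p(43, exactly 11) = p(32, parts ≤ 11). Computing via the recurrence p(m, j) = p(m, j−1) + p(m−j, j) gives 5708.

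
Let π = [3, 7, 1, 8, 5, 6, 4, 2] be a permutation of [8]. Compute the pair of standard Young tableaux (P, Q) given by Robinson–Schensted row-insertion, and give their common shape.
P = [1, 2, 6] / [3, 4, 8] / [5] / [7];  Q = [1, 2, 4] / [3, 5, 6] / [7] / [8];  common shape = (3, 3, 1, 1)

Row-insert the values π_1, π_2, … into P one at a time, bumping the leftmost entry strictly greater than the inserted value down to the next row. The recording tableau Q records, in position (i, j), the step at which that cell was added to P.
  Insert 3 (step 1): P = [3];  Q = [1]
  Insert 7 (step 2): P = [3, 7];  Q = [1, 2]
  Insert 1 (step 3): P = [1, 7] / [3];  Q = [1, 2] / [3]
  Insert 8 (step 4): P = [1, 7, 8] / [3];  Q = [1, 2, 4] / [3]
  Insert 5 (step 5): P = [1, 5, 8] / [3, 7];  Q = [1, 2, 4] / [3, 5]
  Insert 6 (step 6): P = [1, 5, 6] / [3, 7, 8];  Q = [1, 2, 4] / [3, 5, 6]
  Insert 4 (step 7): P = [1, 4, 6] / [3, 5, 8] / [7];  Q = [1, 2, 4] / [3, 5, 6] / [7]
  Insert 2 (step 8): P = [1, 2, 6] / [3, 4, 8] / [5] / [7];  Q = [1, 2, 4] / [3, 5, 6] / [7] / [8]
Final shape: (3, 3, 1, 1).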